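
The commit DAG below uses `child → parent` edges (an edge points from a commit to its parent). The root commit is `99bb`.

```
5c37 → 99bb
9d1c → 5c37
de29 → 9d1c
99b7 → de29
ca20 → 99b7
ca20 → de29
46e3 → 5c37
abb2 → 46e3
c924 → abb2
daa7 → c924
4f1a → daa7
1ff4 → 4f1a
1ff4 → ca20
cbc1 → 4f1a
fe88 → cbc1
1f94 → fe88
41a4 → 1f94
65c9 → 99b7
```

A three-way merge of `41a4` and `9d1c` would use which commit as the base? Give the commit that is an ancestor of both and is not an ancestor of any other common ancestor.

5c37

Ancestors of 41a4: {1f94, 41a4, 46e3, 4f1a, 5c37, 99bb, abb2, c924, cbc1, daa7, fe88}.
Ancestors of 9d1c: {5c37, 99bb, 9d1c}.
Common ancestors: {5c37, 99bb}.
Among these, 5c37 is not an ancestor of any other common ancestor — it is the merge base.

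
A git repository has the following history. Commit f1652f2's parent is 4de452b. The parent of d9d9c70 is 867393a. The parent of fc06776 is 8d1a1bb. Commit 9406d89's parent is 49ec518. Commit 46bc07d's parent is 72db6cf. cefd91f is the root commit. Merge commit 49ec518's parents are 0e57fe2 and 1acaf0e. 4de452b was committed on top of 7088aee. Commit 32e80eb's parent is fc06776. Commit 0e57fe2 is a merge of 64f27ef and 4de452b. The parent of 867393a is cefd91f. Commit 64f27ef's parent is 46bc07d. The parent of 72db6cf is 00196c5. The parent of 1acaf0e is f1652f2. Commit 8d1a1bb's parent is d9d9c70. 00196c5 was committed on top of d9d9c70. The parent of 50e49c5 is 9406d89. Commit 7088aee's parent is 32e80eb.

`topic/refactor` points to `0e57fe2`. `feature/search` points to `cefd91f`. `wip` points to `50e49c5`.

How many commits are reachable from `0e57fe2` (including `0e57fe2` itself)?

13

Walking parent pointers from 0e57fe2: reachable set = {00196c5, 0e57fe2, 32e80eb, 46bc07d, 4de452b, 64f27ef, 7088aee, 72db6cf, 867393a, 8d1a1bb, cefd91f, d9d9c70, fc06776}.
That is 13 commits.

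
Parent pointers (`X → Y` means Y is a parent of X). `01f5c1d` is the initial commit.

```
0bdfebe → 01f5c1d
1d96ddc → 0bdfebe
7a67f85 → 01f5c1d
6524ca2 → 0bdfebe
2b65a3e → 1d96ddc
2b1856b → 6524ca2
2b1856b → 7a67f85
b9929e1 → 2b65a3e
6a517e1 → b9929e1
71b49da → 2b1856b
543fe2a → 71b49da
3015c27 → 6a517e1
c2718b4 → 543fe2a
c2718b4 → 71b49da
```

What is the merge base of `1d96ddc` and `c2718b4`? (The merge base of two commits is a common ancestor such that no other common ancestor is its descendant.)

Ancestors of 1d96ddc: {01f5c1d, 0bdfebe, 1d96ddc}.
Ancestors of c2718b4: {01f5c1d, 0bdfebe, 2b1856b, 543fe2a, 6524ca2, 71b49da, 7a67f85, c2718b4}.
Common ancestors: {01f5c1d, 0bdfebe}.
Among these, 0bdfebe is not an ancestor of any other common ancestor — it is the merge base.

0bdfebe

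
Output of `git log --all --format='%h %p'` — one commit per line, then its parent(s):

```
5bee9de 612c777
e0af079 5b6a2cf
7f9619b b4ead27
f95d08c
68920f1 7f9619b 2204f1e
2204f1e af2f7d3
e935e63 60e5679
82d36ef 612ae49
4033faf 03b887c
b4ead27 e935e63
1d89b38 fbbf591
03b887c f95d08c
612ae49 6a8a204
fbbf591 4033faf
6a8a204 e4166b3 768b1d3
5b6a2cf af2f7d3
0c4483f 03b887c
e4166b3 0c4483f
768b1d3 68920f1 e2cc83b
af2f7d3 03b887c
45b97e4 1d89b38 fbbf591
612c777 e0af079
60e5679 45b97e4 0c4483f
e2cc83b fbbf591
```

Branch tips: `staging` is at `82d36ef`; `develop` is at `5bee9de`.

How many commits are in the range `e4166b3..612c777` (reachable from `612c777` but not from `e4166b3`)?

4

Reachable from 612c777: {03b887c, 5b6a2cf, 612c777, af2f7d3, e0af079, f95d08c}.
Reachable from e4166b3: {03b887c, 0c4483f, e4166b3, f95d08c}.
In 612c777's history but not e4166b3's: {5b6a2cf, 612c777, af2f7d3, e0af079} — 4 commits.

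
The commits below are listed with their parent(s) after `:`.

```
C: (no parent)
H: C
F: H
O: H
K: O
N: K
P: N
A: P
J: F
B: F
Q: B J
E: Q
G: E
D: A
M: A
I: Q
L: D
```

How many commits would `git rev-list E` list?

7

Walking parent pointers from E: reachable set = {B, C, E, F, H, J, Q}.
That is 7 commits.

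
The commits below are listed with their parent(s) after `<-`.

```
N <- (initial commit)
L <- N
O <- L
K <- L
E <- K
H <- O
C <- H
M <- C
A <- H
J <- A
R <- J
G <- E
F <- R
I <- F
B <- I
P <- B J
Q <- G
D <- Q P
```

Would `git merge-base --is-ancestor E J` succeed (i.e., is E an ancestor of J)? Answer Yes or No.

Ancestors of J: {A, H, J, L, N, O}.
E is not in that set, so it is not an ancestor of J.

No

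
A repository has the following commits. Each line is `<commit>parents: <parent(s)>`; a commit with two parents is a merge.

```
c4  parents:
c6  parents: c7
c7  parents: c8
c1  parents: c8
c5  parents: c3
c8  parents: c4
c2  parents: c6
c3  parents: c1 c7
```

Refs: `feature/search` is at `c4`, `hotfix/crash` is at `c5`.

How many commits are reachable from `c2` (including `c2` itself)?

Walking parent pointers from c2: reachable set = {c2, c4, c6, c7, c8}.
That is 5 commits.

5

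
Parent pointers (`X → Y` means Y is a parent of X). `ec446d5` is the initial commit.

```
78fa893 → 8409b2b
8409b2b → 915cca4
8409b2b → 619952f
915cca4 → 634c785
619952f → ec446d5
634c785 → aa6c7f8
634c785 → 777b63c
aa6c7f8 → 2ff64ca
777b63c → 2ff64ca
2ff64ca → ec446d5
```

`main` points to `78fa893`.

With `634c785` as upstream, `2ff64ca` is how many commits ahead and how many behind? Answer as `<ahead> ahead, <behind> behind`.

Reachable from 2ff64ca: {2ff64ca, ec446d5}.
Reachable from 634c785: {2ff64ca, 634c785, 777b63c, aa6c7f8, ec446d5}.
Only in 2ff64ca's history (ahead): {} — 0.
Only in 634c785's history (behind): {634c785, 777b63c, aa6c7f8} — 3.

0 ahead, 3 behind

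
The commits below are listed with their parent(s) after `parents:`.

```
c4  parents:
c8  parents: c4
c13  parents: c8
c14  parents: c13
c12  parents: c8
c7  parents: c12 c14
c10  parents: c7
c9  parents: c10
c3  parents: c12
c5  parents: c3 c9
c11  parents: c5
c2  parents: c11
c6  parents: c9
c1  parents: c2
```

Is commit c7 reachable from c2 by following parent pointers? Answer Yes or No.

Ancestors of c2 (commits reachable by following parents): {c10, c11, c12, c13, c14, c2, c3, c4, c5, c7, c8, c9}.
c7 is in that set, so it is an ancestor of c2.

Yes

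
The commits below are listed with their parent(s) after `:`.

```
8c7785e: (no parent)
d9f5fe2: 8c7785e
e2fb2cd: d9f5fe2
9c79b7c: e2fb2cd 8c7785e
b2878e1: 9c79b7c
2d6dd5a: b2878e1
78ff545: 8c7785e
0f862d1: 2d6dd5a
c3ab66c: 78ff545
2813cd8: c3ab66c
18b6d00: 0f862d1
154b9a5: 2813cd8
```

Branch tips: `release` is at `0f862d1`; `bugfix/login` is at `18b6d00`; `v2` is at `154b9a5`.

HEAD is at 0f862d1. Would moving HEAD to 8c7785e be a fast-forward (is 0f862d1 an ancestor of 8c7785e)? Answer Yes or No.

No

A fast-forward from 0f862d1 to 8c7785e is possible iff 0f862d1 is an ancestor of 8c7785e.
Ancestors of 8c7785e: {8c7785e}.
0f862d1 is not among them, so fast-forward is not possible.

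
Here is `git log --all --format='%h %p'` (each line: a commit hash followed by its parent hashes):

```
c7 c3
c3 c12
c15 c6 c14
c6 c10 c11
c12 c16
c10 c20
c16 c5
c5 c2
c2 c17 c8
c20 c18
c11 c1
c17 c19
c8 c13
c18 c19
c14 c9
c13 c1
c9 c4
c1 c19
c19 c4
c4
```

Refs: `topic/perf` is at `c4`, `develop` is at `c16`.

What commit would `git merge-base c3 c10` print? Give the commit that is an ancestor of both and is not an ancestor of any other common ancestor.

Ancestors of c3: {c1, c12, c13, c16, c17, c19, c2, c3, c4, c5, c8}.
Ancestors of c10: {c10, c18, c19, c20, c4}.
Common ancestors: {c19, c4}.
Among these, c19 is not an ancestor of any other common ancestor — it is the merge base.

c19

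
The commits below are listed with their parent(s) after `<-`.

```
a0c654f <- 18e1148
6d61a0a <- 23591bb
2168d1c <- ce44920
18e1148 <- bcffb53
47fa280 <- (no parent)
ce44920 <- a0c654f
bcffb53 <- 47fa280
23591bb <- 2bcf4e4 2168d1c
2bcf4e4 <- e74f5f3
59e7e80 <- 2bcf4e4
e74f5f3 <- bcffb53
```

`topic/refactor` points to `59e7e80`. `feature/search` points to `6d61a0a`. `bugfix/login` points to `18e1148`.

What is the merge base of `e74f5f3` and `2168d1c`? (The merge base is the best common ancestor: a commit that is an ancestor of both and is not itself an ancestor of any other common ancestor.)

bcffb53

Ancestors of e74f5f3: {47fa280, bcffb53, e74f5f3}.
Ancestors of 2168d1c: {18e1148, 2168d1c, 47fa280, a0c654f, bcffb53, ce44920}.
Common ancestors: {47fa280, bcffb53}.
Among these, bcffb53 is not an ancestor of any other common ancestor — it is the merge base.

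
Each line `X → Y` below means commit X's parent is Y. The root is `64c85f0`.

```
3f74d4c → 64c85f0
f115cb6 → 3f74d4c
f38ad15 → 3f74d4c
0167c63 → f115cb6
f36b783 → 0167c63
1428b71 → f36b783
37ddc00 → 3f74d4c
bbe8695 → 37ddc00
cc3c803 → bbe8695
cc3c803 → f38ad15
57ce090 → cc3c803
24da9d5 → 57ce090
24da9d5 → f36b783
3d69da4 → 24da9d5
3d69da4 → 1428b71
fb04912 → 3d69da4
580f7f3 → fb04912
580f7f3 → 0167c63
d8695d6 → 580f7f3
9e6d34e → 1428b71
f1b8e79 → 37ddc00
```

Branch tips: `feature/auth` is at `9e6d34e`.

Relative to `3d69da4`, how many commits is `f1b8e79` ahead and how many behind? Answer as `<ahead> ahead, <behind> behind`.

Reachable from f1b8e79: {37ddc00, 3f74d4c, 64c85f0, f1b8e79}.
Reachable from 3d69da4: {0167c63, 1428b71, 24da9d5, 37ddc00, 3d69da4, 3f74d4c, 57ce090, 64c85f0, bbe8695, cc3c803, f115cb6, f36b783, f38ad15}.
Only in f1b8e79's history (ahead): {f1b8e79} — 1.
Only in 3d69da4's history (behind): {0167c63, 1428b71, 24da9d5, 3d69da4, 57ce090, bbe8695, cc3c803, f115cb6, f36b783, f38ad15} — 10.

1 ahead, 10 behind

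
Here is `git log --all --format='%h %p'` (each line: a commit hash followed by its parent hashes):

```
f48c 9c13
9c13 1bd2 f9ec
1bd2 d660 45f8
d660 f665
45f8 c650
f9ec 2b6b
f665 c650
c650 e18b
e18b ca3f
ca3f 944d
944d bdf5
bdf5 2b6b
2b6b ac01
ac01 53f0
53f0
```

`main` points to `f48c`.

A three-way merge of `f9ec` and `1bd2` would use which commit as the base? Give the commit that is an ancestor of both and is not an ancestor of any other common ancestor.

Ancestors of f9ec: {2b6b, 53f0, ac01, f9ec}.
Ancestors of 1bd2: {1bd2, 2b6b, 45f8, 53f0, 944d, ac01, bdf5, c650, ca3f, d660, e18b, f665}.
Common ancestors: {2b6b, 53f0, ac01}.
Among these, 2b6b is not an ancestor of any other common ancestor — it is the merge base.

2b6b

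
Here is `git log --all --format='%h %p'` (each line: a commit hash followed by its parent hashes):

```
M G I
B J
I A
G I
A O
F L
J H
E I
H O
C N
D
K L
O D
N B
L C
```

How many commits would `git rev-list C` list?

Walking parent pointers from C: reachable set = {B, C, D, H, J, N, O}.
That is 7 commits.

7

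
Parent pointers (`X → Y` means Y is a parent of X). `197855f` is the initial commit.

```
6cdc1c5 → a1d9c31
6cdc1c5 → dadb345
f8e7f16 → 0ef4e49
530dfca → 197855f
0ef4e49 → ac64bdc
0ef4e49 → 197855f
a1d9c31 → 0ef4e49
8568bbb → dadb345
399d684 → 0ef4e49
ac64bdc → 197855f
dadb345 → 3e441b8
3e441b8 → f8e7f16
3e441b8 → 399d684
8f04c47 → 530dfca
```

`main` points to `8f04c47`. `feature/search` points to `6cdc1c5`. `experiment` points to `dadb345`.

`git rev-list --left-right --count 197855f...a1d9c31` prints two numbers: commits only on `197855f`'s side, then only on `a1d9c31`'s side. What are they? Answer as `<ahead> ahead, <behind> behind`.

Reachable from 197855f: {197855f}.
Reachable from a1d9c31: {0ef4e49, 197855f, a1d9c31, ac64bdc}.
Only in 197855f's history (ahead): {} — 0.
Only in a1d9c31's history (behind): {0ef4e49, a1d9c31, ac64bdc} — 3.

0 ahead, 3 behind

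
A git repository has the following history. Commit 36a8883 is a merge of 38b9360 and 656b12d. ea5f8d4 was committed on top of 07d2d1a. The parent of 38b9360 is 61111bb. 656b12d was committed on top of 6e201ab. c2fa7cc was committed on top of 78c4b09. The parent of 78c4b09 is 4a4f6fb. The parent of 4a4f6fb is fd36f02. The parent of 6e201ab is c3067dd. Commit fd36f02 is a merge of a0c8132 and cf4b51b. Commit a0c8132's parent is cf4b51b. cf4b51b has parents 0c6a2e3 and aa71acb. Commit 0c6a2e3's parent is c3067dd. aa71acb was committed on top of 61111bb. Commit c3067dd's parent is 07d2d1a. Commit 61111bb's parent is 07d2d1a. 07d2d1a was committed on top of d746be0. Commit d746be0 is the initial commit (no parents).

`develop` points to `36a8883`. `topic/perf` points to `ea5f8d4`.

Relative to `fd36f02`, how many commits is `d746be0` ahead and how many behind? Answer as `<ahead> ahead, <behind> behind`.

Reachable from d746be0: {d746be0}.
Reachable from fd36f02: {07d2d1a, 0c6a2e3, 61111bb, a0c8132, aa71acb, c3067dd, cf4b51b, d746be0, fd36f02}.
Only in d746be0's history (ahead): {} — 0.
Only in fd36f02's history (behind): {07d2d1a, 0c6a2e3, 61111bb, a0c8132, aa71acb, c3067dd, cf4b51b, fd36f02} — 8.

0 ahead, 8 behind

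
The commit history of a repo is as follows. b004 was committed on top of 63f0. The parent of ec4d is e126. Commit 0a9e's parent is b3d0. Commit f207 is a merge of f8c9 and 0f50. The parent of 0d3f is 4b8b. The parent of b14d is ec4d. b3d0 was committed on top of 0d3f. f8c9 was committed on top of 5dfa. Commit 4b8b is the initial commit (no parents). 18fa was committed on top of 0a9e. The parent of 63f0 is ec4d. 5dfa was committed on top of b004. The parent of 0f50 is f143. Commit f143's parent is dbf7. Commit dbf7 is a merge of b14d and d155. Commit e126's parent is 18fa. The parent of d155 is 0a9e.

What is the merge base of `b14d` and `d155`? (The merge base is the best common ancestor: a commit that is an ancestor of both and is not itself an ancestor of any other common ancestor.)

0a9e

Ancestors of b14d: {0a9e, 0d3f, 18fa, 4b8b, b14d, b3d0, e126, ec4d}.
Ancestors of d155: {0a9e, 0d3f, 4b8b, b3d0, d155}.
Common ancestors: {0a9e, 0d3f, 4b8b, b3d0}.
Among these, 0a9e is not an ancestor of any other common ancestor — it is the merge base.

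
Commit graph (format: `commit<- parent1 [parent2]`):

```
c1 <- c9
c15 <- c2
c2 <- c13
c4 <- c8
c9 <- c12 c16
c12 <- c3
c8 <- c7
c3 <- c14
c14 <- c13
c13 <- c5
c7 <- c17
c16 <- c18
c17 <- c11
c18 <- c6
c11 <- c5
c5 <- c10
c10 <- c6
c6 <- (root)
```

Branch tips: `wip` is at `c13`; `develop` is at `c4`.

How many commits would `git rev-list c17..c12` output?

4

Reachable from c12: {c10, c12, c13, c14, c3, c5, c6}.
Reachable from c17: {c10, c11, c17, c5, c6}.
In c12's history but not c17's: {c12, c13, c14, c3} — 4 commits.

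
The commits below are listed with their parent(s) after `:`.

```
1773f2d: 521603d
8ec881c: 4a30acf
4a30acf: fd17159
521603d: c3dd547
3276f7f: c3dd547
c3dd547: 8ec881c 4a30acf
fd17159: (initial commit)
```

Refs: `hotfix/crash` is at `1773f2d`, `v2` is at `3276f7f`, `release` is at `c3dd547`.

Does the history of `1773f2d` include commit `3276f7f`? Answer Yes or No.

No

Ancestors of 1773f2d: {1773f2d, 4a30acf, 521603d, 8ec881c, c3dd547, fd17159}.
3276f7f is not in that set, so it is not an ancestor of 1773f2d.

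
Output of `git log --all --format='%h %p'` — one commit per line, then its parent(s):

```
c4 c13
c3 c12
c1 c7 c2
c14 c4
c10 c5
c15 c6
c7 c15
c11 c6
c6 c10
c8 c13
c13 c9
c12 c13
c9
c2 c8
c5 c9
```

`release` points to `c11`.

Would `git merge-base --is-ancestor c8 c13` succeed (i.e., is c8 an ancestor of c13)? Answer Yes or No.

Ancestors of c13: {c13, c9}.
c8 is not in that set, so it is not an ancestor of c13.

No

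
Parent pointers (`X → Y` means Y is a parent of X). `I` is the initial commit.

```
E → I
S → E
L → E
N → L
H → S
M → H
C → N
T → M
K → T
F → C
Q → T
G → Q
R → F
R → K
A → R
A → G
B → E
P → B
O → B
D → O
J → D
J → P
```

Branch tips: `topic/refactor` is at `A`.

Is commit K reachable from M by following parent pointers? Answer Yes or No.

Ancestors of M: {E, H, I, M, S}.
K is not in that set, so it is not an ancestor of M.

No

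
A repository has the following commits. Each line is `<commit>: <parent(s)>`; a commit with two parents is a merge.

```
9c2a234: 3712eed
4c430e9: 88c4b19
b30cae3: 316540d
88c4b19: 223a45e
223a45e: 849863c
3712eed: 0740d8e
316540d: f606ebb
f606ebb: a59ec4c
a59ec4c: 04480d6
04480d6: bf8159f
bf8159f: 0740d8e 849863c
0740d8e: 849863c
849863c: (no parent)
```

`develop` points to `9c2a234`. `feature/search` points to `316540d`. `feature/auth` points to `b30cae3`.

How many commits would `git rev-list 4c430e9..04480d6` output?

Reachable from 04480d6: {04480d6, 0740d8e, 849863c, bf8159f}.
Reachable from 4c430e9: {223a45e, 4c430e9, 849863c, 88c4b19}.
In 04480d6's history but not 4c430e9's: {04480d6, 0740d8e, bf8159f} — 3 commits.

3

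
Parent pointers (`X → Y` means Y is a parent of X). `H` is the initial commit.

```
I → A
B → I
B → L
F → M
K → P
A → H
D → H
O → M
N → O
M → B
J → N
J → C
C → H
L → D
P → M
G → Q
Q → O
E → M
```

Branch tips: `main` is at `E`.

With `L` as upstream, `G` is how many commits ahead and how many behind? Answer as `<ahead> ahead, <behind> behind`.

7 ahead, 0 behind

Reachable from G: {A, B, D, G, H, I, L, M, O, Q}.
Reachable from L: {D, H, L}.
Only in G's history (ahead): {A, B, G, I, M, O, Q} — 7.
Only in L's history (behind): {} — 0.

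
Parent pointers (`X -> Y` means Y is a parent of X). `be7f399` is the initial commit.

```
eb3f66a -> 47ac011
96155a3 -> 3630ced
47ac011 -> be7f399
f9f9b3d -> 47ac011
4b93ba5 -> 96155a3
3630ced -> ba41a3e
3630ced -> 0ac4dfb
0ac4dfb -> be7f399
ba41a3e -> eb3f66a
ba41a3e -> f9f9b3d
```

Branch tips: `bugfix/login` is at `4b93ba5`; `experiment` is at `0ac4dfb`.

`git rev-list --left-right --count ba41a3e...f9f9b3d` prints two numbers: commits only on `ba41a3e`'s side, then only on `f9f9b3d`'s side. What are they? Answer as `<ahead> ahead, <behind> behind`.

2 ahead, 0 behind

Reachable from ba41a3e: {47ac011, ba41a3e, be7f399, eb3f66a, f9f9b3d}.
Reachable from f9f9b3d: {47ac011, be7f399, f9f9b3d}.
Only in ba41a3e's history (ahead): {ba41a3e, eb3f66a} — 2.
Only in f9f9b3d's history (behind): {} — 0.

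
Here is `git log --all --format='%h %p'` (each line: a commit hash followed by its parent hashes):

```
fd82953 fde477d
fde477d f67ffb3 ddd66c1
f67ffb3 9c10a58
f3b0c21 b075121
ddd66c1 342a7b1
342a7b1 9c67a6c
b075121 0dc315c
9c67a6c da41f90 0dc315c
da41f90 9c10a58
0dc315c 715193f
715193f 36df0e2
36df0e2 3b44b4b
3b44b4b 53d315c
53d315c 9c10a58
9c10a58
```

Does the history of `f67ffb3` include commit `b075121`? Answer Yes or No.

No

Ancestors of f67ffb3: {9c10a58, f67ffb3}.
b075121 is not in that set, so it is not an ancestor of f67ffb3.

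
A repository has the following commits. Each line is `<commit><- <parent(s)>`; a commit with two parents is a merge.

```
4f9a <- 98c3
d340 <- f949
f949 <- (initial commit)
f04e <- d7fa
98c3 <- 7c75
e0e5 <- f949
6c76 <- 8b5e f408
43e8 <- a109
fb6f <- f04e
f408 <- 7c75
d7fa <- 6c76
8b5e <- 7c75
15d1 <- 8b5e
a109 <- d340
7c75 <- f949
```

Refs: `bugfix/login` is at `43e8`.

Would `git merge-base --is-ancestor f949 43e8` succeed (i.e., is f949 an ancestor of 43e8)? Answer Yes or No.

Yes

Ancestors of 43e8 (commits reachable by following parents): {43e8, a109, d340, f949}.
f949 is in that set, so it is an ancestor of 43e8.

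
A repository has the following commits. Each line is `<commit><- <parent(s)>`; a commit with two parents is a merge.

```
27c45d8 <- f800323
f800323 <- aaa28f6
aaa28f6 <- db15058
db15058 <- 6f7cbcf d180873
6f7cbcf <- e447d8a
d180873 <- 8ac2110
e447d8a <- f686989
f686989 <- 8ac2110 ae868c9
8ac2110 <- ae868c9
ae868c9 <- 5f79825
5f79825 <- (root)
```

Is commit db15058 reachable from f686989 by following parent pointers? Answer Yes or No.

No

Ancestors of f686989: {5f79825, 8ac2110, ae868c9, f686989}.
db15058 is not in that set, so it is not an ancestor of f686989.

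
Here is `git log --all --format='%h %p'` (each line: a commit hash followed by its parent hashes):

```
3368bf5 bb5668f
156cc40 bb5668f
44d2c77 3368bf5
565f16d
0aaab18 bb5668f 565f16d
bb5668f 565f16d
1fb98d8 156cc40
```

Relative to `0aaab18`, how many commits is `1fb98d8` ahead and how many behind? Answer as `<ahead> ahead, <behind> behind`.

Reachable from 1fb98d8: {156cc40, 1fb98d8, 565f16d, bb5668f}.
Reachable from 0aaab18: {0aaab18, 565f16d, bb5668f}.
Only in 1fb98d8's history (ahead): {156cc40, 1fb98d8} — 2.
Only in 0aaab18's history (behind): {0aaab18} — 1.

2 ahead, 1 behind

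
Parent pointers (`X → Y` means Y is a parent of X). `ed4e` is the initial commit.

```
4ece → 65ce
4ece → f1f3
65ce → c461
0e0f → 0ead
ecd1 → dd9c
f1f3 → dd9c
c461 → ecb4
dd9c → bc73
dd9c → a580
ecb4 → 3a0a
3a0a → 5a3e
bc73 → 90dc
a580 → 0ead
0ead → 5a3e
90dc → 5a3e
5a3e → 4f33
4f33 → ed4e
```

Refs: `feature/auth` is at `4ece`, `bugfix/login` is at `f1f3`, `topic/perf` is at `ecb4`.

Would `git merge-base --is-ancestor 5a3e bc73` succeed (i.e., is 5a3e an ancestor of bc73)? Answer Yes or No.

Yes

Ancestors of bc73 (commits reachable by following parents): {4f33, 5a3e, 90dc, bc73, ed4e}.
5a3e is in that set, so it is an ancestor of bc73.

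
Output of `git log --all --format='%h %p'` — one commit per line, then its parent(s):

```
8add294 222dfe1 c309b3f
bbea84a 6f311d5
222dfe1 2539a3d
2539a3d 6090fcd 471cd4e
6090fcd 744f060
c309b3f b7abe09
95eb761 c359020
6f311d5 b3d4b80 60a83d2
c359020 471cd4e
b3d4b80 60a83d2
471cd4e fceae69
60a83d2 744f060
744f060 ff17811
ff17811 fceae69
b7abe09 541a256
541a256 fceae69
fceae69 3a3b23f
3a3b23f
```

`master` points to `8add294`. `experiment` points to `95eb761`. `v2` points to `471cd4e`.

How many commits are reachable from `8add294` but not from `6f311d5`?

Reachable from 8add294: {222dfe1, 2539a3d, 3a3b23f, 471cd4e, 541a256, 6090fcd, 744f060, 8add294, b7abe09, c309b3f, fceae69, ff17811}.
Reachable from 6f311d5: {3a3b23f, 60a83d2, 6f311d5, 744f060, b3d4b80, fceae69, ff17811}.
In 8add294's history but not 6f311d5's: {222dfe1, 2539a3d, 471cd4e, 541a256, 6090fcd, 8add294, b7abe09, c309b3f} — 8 commits.

8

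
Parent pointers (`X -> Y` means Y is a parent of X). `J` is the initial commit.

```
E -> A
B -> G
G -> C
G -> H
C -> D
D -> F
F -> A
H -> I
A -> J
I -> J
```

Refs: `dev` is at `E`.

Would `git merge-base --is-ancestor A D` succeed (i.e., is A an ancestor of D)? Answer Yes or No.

Yes

Ancestors of D (commits reachable by following parents): {A, D, F, J}.
A is in that set, so it is an ancestor of D.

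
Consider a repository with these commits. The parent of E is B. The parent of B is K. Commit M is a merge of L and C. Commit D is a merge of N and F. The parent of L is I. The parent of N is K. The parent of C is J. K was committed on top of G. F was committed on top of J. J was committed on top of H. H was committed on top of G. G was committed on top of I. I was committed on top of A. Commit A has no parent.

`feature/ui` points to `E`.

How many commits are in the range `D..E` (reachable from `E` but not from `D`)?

2

Reachable from E: {A, B, E, G, I, K}.
Reachable from D: {A, D, F, G, H, I, J, K, N}.
In E's history but not D's: {B, E} — 2 commits.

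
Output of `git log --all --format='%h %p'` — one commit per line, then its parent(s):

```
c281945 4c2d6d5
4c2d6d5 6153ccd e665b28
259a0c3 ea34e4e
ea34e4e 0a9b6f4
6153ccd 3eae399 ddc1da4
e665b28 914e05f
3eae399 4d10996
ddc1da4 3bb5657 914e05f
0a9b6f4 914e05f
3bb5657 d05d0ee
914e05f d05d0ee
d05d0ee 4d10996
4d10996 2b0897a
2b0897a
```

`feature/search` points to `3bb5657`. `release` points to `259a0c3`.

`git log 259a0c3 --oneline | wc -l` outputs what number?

Walking parent pointers from 259a0c3: reachable set = {0a9b6f4, 259a0c3, 2b0897a, 4d10996, 914e05f, d05d0ee, ea34e4e}.
That is 7 commits.

7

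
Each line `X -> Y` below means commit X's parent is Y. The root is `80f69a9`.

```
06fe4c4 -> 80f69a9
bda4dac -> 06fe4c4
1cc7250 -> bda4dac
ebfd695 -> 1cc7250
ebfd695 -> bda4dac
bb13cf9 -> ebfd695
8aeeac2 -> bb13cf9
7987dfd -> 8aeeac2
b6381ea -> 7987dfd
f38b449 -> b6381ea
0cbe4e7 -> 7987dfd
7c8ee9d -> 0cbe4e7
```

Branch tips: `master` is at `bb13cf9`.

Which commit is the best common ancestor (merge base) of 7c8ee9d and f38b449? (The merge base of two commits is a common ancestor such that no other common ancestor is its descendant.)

7987dfd

Ancestors of 7c8ee9d: {06fe4c4, 0cbe4e7, 1cc7250, 7987dfd, 7c8ee9d, 80f69a9, 8aeeac2, bb13cf9, bda4dac, ebfd695}.
Ancestors of f38b449: {06fe4c4, 1cc7250, 7987dfd, 80f69a9, 8aeeac2, b6381ea, bb13cf9, bda4dac, ebfd695, f38b449}.
Common ancestors: {06fe4c4, 1cc7250, 7987dfd, 80f69a9, 8aeeac2, bb13cf9, bda4dac, ebfd695}.
Among these, 7987dfd is not an ancestor of any other common ancestor — it is the merge base.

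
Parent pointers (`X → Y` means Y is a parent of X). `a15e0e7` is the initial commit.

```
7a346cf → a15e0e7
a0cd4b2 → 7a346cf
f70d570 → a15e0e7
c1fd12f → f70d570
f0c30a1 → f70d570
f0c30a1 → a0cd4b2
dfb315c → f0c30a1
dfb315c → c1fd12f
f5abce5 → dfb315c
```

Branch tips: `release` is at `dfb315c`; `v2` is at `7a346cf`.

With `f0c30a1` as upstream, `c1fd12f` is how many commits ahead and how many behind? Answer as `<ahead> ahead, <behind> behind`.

Reachable from c1fd12f: {a15e0e7, c1fd12f, f70d570}.
Reachable from f0c30a1: {7a346cf, a0cd4b2, a15e0e7, f0c30a1, f70d570}.
Only in c1fd12f's history (ahead): {c1fd12f} — 1.
Only in f0c30a1's history (behind): {7a346cf, a0cd4b2, f0c30a1} — 3.

1 ahead, 3 behind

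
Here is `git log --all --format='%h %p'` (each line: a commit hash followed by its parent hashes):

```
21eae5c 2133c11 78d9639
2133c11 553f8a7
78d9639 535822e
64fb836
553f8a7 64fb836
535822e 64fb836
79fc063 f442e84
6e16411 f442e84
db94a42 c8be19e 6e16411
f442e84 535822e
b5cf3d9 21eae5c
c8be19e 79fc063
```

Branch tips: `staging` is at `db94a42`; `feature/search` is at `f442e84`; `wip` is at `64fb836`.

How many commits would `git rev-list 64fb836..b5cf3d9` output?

Reachable from b5cf3d9: {2133c11, 21eae5c, 535822e, 553f8a7, 64fb836, 78d9639, b5cf3d9}.
Reachable from 64fb836: {64fb836}.
In b5cf3d9's history but not 64fb836's: {2133c11, 21eae5c, 535822e, 553f8a7, 78d9639, b5cf3d9} — 6 commits.

6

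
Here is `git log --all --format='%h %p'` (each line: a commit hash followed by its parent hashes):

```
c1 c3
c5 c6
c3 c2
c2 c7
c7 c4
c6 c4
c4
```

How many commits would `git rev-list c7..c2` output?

1

Reachable from c2: {c2, c4, c7}.
Reachable from c7: {c4, c7}.
In c2's history but not c7's: {c2} — 1 commit.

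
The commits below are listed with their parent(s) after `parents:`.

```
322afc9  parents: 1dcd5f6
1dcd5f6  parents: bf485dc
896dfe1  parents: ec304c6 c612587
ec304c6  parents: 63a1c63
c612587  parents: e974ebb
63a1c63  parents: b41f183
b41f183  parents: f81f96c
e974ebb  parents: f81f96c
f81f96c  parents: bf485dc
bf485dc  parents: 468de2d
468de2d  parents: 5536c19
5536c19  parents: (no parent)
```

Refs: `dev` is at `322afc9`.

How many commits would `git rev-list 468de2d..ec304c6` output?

Reachable from ec304c6: {468de2d, 5536c19, 63a1c63, b41f183, bf485dc, ec304c6, f81f96c}.
Reachable from 468de2d: {468de2d, 5536c19}.
In ec304c6's history but not 468de2d's: {63a1c63, b41f183, bf485dc, ec304c6, f81f96c} — 5 commits.

5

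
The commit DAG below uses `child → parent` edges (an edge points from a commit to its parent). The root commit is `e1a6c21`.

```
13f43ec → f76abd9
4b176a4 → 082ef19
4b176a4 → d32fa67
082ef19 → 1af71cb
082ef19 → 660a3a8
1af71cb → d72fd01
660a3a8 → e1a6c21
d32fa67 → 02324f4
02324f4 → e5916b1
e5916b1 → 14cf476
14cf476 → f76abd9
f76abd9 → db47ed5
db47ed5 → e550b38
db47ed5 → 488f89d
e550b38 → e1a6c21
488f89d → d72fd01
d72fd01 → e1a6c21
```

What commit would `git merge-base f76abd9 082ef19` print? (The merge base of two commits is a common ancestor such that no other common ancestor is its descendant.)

d72fd01

Ancestors of f76abd9: {488f89d, d72fd01, db47ed5, e1a6c21, e550b38, f76abd9}.
Ancestors of 082ef19: {082ef19, 1af71cb, 660a3a8, d72fd01, e1a6c21}.
Common ancestors: {d72fd01, e1a6c21}.
Among these, d72fd01 is not an ancestor of any other common ancestor — it is the merge base.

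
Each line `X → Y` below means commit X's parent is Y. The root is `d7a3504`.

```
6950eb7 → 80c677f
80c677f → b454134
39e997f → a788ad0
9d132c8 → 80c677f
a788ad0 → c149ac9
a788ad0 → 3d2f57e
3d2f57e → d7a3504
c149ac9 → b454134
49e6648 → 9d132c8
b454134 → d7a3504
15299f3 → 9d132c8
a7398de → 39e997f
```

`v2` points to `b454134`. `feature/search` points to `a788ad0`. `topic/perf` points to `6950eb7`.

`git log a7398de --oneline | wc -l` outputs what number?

7

Walking parent pointers from a7398de: reachable set = {39e997f, 3d2f57e, a7398de, a788ad0, b454134, c149ac9, d7a3504}.
That is 7 commits.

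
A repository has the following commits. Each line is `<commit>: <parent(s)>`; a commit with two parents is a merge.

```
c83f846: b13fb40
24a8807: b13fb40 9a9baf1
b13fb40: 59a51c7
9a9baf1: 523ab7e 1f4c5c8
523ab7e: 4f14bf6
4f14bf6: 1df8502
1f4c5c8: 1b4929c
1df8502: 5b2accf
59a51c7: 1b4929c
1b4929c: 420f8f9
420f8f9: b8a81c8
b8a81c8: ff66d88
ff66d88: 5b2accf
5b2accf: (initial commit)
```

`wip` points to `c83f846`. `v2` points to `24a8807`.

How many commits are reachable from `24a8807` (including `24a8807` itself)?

Walking parent pointers from 24a8807: reachable set = {1b4929c, 1df8502, 1f4c5c8, 24a8807, 420f8f9, 4f14bf6, 523ab7e, 59a51c7, 5b2accf, 9a9baf1, b13fb40, b8a81c8, ff66d88}.
That is 13 commits.

13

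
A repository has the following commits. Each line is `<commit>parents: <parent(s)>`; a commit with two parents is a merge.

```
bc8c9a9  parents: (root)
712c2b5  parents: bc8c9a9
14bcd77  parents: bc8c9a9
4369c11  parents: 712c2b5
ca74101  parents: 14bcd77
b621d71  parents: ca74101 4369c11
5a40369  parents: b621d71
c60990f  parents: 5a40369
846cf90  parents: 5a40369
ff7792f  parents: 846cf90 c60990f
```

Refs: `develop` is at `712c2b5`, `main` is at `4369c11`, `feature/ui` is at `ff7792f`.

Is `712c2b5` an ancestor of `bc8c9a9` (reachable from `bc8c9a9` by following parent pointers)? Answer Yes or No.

No

Ancestors of bc8c9a9: {bc8c9a9}.
712c2b5 is not in that set, so it is not an ancestor of bc8c9a9.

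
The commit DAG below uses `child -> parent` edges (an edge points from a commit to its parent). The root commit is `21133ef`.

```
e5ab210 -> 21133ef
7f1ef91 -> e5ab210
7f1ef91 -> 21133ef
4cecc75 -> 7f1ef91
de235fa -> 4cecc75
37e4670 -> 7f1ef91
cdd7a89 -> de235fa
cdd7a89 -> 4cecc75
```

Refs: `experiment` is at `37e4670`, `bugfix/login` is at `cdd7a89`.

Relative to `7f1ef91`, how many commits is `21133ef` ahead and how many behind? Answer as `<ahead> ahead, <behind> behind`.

Reachable from 21133ef: {21133ef}.
Reachable from 7f1ef91: {21133ef, 7f1ef91, e5ab210}.
Only in 21133ef's history (ahead): {} — 0.
Only in 7f1ef91's history (behind): {7f1ef91, e5ab210} — 2.

0 ahead, 2 behind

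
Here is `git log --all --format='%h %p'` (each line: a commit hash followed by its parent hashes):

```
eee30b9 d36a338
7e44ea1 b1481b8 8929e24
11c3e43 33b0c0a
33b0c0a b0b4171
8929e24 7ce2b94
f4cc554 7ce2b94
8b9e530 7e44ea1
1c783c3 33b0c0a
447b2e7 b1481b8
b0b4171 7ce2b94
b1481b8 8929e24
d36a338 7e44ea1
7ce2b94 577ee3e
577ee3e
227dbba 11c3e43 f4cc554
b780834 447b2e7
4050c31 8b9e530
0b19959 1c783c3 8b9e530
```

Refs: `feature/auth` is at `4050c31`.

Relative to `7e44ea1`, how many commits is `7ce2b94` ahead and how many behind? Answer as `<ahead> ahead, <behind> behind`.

Reachable from 7ce2b94: {577ee3e, 7ce2b94}.
Reachable from 7e44ea1: {577ee3e, 7ce2b94, 7e44ea1, 8929e24, b1481b8}.
Only in 7ce2b94's history (ahead): {} — 0.
Only in 7e44ea1's history (behind): {7e44ea1, 8929e24, b1481b8} — 3.

0 ahead, 3 behind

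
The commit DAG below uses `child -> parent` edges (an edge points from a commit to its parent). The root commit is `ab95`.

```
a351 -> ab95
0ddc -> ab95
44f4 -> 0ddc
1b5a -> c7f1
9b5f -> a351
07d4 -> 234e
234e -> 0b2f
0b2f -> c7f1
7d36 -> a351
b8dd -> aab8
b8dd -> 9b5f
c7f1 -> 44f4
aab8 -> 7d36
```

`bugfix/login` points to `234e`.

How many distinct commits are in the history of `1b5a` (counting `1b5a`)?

Walking parent pointers from 1b5a: reachable set = {0ddc, 1b5a, 44f4, ab95, c7f1}.
That is 5 commits.

5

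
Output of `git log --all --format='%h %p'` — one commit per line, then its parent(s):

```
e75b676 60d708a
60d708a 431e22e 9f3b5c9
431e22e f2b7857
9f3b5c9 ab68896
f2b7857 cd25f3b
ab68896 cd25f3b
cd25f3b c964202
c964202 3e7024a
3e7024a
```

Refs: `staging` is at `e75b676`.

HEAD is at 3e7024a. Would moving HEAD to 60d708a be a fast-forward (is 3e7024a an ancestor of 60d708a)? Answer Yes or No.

Yes

A fast-forward from 3e7024a to 60d708a is possible iff 3e7024a is an ancestor of 60d708a.
Ancestors of 60d708a: {3e7024a, 431e22e, 60d708a, 9f3b5c9, ab68896, c964202, cd25f3b, f2b7857}.
3e7024a is among them, so fast-forward is possible.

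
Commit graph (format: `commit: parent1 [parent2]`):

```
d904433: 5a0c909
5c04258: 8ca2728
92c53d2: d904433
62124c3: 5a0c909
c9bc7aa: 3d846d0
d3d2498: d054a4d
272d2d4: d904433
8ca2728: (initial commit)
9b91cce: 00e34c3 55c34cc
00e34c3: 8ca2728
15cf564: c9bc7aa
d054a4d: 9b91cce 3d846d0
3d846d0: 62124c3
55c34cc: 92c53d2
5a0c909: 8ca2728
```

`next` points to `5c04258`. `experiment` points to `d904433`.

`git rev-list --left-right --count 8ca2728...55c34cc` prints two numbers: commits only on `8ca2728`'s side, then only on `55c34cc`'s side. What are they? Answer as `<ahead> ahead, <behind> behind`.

Reachable from 8ca2728: {8ca2728}.
Reachable from 55c34cc: {55c34cc, 5a0c909, 8ca2728, 92c53d2, d904433}.
Only in 8ca2728's history (ahead): {} — 0.
Only in 55c34cc's history (behind): {55c34cc, 5a0c909, 92c53d2, d904433} — 4.

0 ahead, 4 behind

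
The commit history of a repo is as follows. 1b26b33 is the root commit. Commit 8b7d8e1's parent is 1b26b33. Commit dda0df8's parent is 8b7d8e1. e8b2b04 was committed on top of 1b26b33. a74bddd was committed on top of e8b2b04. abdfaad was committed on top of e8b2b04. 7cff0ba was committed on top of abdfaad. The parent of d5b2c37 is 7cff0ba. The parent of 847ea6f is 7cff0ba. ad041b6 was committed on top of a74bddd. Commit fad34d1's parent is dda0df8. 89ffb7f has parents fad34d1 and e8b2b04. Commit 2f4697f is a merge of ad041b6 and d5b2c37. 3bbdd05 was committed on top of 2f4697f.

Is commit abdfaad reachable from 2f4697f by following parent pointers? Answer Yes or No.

Ancestors of 2f4697f (commits reachable by following parents): {1b26b33, 2f4697f, 7cff0ba, a74bddd, abdfaad, ad041b6, d5b2c37, e8b2b04}.
abdfaad is in that set, so it is an ancestor of 2f4697f.

Yes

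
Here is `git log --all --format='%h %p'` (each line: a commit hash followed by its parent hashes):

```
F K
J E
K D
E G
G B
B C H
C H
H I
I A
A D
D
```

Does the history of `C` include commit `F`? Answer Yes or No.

Ancestors of C: {A, C, D, H, I}.
F is not in that set, so it is not an ancestor of C.

No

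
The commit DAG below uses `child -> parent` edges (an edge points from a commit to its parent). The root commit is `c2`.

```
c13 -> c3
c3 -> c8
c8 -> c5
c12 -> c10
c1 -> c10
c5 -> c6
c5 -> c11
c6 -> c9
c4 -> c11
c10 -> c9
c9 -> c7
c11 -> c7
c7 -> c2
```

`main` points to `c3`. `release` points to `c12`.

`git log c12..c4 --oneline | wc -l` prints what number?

2

Reachable from c4: {c11, c2, c4, c7}.
Reachable from c12: {c10, c12, c2, c7, c9}.
In c4's history but not c12's: {c11, c4} — 2 commits.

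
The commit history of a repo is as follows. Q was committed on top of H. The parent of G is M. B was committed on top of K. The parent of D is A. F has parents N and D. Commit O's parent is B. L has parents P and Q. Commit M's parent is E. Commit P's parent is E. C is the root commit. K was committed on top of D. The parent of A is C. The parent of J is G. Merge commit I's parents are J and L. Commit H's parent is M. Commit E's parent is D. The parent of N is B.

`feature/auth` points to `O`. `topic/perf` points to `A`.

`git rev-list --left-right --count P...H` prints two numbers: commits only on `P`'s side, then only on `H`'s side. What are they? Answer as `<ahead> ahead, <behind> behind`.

1 ahead, 2 behind

Reachable from P: {A, C, D, E, P}.
Reachable from H: {A, C, D, E, H, M}.
Only in P's history (ahead): {P} — 1.
Only in H's history (behind): {H, M} — 2.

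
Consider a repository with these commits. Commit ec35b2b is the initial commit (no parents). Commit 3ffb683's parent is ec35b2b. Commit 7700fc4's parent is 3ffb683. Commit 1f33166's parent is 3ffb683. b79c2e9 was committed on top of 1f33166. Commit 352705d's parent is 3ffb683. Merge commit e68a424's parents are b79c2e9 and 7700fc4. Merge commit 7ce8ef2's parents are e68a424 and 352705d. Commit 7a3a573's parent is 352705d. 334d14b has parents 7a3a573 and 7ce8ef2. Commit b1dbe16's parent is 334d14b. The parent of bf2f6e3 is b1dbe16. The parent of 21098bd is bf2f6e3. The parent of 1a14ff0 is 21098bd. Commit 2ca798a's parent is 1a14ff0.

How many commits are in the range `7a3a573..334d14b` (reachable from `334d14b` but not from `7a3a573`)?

Reachable from 334d14b: {1f33166, 334d14b, 352705d, 3ffb683, 7700fc4, 7a3a573, 7ce8ef2, b79c2e9, e68a424, ec35b2b}.
Reachable from 7a3a573: {352705d, 3ffb683, 7a3a573, ec35b2b}.
In 334d14b's history but not 7a3a573's: {1f33166, 334d14b, 7700fc4, 7ce8ef2, b79c2e9, e68a424} — 6 commits.

6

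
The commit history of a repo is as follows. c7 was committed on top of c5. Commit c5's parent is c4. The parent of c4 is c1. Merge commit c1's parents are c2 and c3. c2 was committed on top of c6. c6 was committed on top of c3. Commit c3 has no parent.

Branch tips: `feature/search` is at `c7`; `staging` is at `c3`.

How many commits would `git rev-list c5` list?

6

Walking parent pointers from c5: reachable set = {c1, c2, c3, c4, c5, c6}.
That is 6 commits.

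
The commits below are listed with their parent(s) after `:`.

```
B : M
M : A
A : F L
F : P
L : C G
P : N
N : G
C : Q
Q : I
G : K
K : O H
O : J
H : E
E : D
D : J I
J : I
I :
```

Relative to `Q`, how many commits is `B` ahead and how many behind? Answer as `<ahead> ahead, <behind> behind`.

15 ahead, 0 behind

Reachable from B: {A, B, C, D, E, F, G, H, I, J, K, L, M, N, O, P, Q}.
Reachable from Q: {I, Q}.
Only in B's history (ahead): {A, B, C, D, E, F, G, H, J, K, L, M, N, O, P} — 15.
Only in Q's history (behind): {} — 0.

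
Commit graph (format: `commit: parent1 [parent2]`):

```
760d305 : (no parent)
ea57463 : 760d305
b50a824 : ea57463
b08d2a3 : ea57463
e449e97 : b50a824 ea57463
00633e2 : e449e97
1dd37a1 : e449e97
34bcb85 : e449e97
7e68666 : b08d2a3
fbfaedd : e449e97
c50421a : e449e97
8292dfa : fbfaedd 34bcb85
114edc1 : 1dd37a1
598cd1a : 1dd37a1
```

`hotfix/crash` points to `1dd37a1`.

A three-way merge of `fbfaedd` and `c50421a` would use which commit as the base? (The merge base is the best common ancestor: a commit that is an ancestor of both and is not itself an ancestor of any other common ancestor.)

Ancestors of fbfaedd: {760d305, b50a824, e449e97, ea57463, fbfaedd}.
Ancestors of c50421a: {760d305, b50a824, c50421a, e449e97, ea57463}.
Common ancestors: {760d305, b50a824, e449e97, ea57463}.
Among these, e449e97 is not an ancestor of any other common ancestor — it is the merge base.

e449e97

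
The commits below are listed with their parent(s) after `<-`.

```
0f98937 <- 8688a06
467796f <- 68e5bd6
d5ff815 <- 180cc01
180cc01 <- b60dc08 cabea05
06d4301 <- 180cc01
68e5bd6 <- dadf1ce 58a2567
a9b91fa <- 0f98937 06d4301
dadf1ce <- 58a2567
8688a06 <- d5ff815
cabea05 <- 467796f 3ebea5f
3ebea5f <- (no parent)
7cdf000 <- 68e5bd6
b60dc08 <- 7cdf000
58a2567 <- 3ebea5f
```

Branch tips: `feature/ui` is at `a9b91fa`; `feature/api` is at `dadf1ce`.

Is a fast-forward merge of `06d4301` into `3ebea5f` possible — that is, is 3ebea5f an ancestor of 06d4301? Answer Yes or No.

Yes

A fast-forward from 3ebea5f to 06d4301 is possible iff 3ebea5f is an ancestor of 06d4301.
Ancestors of 06d4301: {06d4301, 180cc01, 3ebea5f, 467796f, 58a2567, 68e5bd6, 7cdf000, b60dc08, cabea05, dadf1ce}.
3ebea5f is among them, so fast-forward is possible.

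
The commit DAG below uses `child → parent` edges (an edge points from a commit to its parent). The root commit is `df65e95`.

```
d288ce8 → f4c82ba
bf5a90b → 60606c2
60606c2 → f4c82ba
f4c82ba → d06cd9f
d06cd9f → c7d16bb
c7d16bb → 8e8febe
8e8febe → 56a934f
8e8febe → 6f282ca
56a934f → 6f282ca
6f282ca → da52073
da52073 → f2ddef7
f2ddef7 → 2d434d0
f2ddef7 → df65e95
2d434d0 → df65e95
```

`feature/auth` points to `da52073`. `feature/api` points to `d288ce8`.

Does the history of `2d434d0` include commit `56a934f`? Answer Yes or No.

Ancestors of 2d434d0: {2d434d0, df65e95}.
56a934f is not in that set, so it is not an ancestor of 2d434d0.

No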